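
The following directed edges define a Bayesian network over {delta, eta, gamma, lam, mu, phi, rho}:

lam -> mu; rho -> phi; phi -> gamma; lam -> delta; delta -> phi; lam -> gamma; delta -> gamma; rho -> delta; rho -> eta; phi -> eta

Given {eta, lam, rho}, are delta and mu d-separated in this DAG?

5 paths connect delta and mu; each must be blocked for d-separation to hold:
Path 1: delta ← lam → mu
  lam is a fork here and lam is conditioned on, so the path is blocked at lam.
Path 2: delta ← rho → phi → gamma ← lam → mu
  rho is a fork here and rho is conditioned on, so the path is blocked at rho.
Path 3: delta ← rho → eta ← phi → gamma ← lam → mu
  rho is a fork here and rho is conditioned on, so the path is blocked at rho.
Path 4: delta → gamma ← lam → mu
  gamma is a collider here and neither gamma nor any of its descendants is conditioned on, so the collider stays closed — the path is blocked at gamma.
Path 5: delta → phi → gamma ← lam → mu
  gamma is a collider here and neither gamma nor any of its descendants is conditioned on, so the collider stays closed — the path is blocked at gamma.
Every path is blocked, so delta and mu are d-separated given {eta, lam, rho}.

Yes — delta and mu are d-separated given {eta, lam, rho}.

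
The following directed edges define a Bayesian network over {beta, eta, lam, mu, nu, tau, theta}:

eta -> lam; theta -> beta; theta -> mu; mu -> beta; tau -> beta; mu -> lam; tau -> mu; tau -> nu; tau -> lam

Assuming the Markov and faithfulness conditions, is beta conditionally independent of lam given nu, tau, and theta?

No

Enumerating the 6 paths from beta to lam and testing each for blocking by {nu, tau, theta}:
Path 1: beta ← tau → mu → lam
  tau is a fork here and tau is conditioned on, so the path is blocked at tau.
Path 2: beta ← tau → lam
  tau is a fork here and tau is conditioned on, so the path is blocked at tau.
Path 3: beta ← mu ← tau → lam
  tau is a fork here and tau is conditioned on, so the path is blocked at tau.
Path 4: beta ← mu → lam
  mu is a fork and mu is not conditioned on — no node blocks this path, so it is active.
Path 5: beta ← theta → mu ← tau → lam
  theta is a fork here and theta is conditioned on, so the path is blocked at theta.
Path 6: beta ← theta → mu → lam
  theta is a fork here and theta is conditioned on, so the path is blocked at theta.
Since the path beta ← mu → lam is active, beta and lam are not d-separated given {nu, tau, theta}.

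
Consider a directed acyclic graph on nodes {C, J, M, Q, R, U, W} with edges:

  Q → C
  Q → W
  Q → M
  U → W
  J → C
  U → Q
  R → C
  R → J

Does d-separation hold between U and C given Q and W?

There are 2 undirected paths between U and C; checking each against the conditioning set {Q, W}:
Path 1: U → W ← Q → C
  Q is a fork here and Q is conditioned on, so the path is blocked at Q.
Path 2: U → Q → C
  Q is a chain here and Q is conditioned on, so the path is blocked at Q.
Every path is blocked, so U and C are d-separated given {Q, W}.

Yes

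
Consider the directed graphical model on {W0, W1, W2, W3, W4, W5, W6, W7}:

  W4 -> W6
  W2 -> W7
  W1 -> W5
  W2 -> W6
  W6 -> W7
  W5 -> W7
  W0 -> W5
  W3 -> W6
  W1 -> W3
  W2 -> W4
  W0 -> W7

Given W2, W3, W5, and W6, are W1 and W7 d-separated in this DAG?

We examine all 5 paths between W1 and W7:
  1. W1 → W3 → W6 ← W4 ← W2 → W7 — W3:chain[blocks]; W6:collider[open]; W4:chain[open]; W2:fork[blocks] ⇒ blocked
  2. W1 → W3 → W6 → W7 — W3:chain[blocks]; W6:chain[blocks] ⇒ blocked
  3. W1 → W3 → W6 ← W2 → W7 — W3:chain[blocks]; W6:collider[open]; W2:fork[blocks] ⇒ blocked
  4. W1 → W5 → W7 — W5:chain[blocks] ⇒ blocked
  5. W1 → W5 ← W0 → W7 — W5:collider[open]; W0:fork[open] ⇒ active
Since the path W1 → W5 ← W0 → W7 is active, W1 and W7 are not d-separated given {W2, W3, W5, W6}.

No — W1 and W7 are not d-separated given {W2, W3, W5, W6}.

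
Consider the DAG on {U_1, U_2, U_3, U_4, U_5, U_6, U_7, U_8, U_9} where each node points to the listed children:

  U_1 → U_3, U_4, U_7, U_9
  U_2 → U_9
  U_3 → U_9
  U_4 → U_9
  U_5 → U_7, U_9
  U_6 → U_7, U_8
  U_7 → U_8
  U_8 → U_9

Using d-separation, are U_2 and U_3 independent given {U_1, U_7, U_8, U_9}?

No — U_2 and U_3 are not d-separated given {U_1, U_7, U_8, U_9}.

We examine all 6 paths between U_2 and U_3:
  1. U_2 → U_9 ← U_3 — U_9:collider[open] ⇒ active
  2. U_2 → U_9 ← U_4 ← U_1 → U_3 — U_9:collider[open]; U_4:chain[open]; U_1:fork[blocks] ⇒ blocked
  3. U_2 → U_9 ← U_1 → U_3 — U_9:collider[open]; U_1:fork[blocks] ⇒ blocked
  4. U_2 → U_9 ← U_5 → U_7 ← U_1 → U_3 — U_9:collider[open]; U_5:fork[open]; U_7:collider[open]; U_1:fork[blocks] ⇒ blocked
  5. U_2 → U_9 ← U_8 ← U_7 ← U_1 → U_3 — U_9:collider[open]; U_8:chain[blocks]; U_7:chain[blocks]; U_1:fork[blocks] ⇒ blocked
  6. U_2 → U_9 ← U_8 ← U_6 → U_7 ← U_1 → U_3 — U_9:collider[open]; U_8:chain[blocks]; U_6:fork[open]; U_7:collider[open]; U_1:fork[blocks] ⇒ blocked
Because an active path exists, U_2 and U_3 are not d-separated.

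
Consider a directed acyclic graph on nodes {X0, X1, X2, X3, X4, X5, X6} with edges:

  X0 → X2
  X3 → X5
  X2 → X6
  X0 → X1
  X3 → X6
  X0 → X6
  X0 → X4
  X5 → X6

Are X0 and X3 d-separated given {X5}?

We examine all 4 paths between X0 and X3:
Path 1: X0 → X2 → X6 ← X5 ← X3
  X6 is a collider here and neither X6 nor any of its descendants is conditioned on, so the collider stays closed — the path is blocked at X6.
Path 2: X0 → X2 → X6 ← X3
  X6 is a collider here and neither X6 nor any of its descendants is conditioned on, so the collider stays closed — the path is blocked at X6.
Path 3: X0 → X6 ← X5 ← X3
  X6 is a collider here and neither X6 nor any of its descendants is conditioned on, so the collider stays closed — the path is blocked at X6.
Path 4: X0 → X6 ← X3
  X6 is a collider here and neither X6 nor any of its descendants is conditioned on, so the collider stays closed — the path is blocked at X6.
Since every path is blocked, d-separation holds.

Yes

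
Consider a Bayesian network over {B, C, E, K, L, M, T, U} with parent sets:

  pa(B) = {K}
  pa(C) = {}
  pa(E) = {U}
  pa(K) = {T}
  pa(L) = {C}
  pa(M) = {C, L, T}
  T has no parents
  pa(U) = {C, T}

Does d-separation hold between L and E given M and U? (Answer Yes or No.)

Yes — L and E are d-separated given {M, U}.

There are 4 undirected paths between L and E; checking each against the conditioning set {M, U}:
Path 1: L → M ← T → U → E
  U is a chain here and U is conditioned on, so the path is blocked at U.
Path 2: L → M ← C → U → E
  U is a chain here and U is conditioned on, so the path is blocked at U.
Path 3: L ← C → M ← T → U → E
  U is a chain here and U is conditioned on, so the path is blocked at U.
Path 4: L ← C → U → E
  U is a chain here and U is conditioned on, so the path is blocked at U.
Every path is blocked, so L and E are d-separated given {M, U}.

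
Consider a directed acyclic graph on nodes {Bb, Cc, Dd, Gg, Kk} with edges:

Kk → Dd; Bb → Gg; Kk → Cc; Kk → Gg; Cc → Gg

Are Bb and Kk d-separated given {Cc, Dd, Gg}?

There are 2 undirected paths between Bb and Kk; checking each against the conditioning set {Cc, Dd, Gg}:
Path 1: Bb → Gg ← Cc ← Kk
  Cc is a chain here and Cc is conditioned on, so the path is blocked at Cc.
Path 2: Bb → Gg ← Kk
  Gg is a collider and Gg is conditioned on, which opens it — no node blocks this path, so it is active.
Since the path Bb → Gg ← Kk is active, Bb and Kk are not d-separated given {Cc, Dd, Gg}.

No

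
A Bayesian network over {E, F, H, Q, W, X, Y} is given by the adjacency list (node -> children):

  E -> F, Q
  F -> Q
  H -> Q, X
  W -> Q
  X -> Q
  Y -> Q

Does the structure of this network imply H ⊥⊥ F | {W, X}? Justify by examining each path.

Yes

Enumerating the 4 paths from H to F and testing each for blocking by {W, X}:
  1. H → Q ← E → F — Q:collider[blocks]; E:fork[open] ⇒ blocked
  2. H → Q ← F — Q:collider[blocks] ⇒ blocked
  3. H → X → Q ← E → F — X:chain[blocks]; Q:collider[blocks]; E:fork[open] ⇒ blocked
  4. H → X → Q ← F — X:chain[blocks]; Q:collider[blocks] ⇒ blocked
Every path is blocked, so H and F are d-separated given {W, X}.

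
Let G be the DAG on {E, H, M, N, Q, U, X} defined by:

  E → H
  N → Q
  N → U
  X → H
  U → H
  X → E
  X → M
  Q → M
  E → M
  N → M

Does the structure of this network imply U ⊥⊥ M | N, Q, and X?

We examine all 6 paths between U and M:
  1. U → H ← X → M — H:collider[blocks]; X:fork[blocks] ⇒ blocked
  2. U → H ← X → E → M — H:collider[blocks]; X:fork[blocks]; E:chain[open] ⇒ blocked
  3. U → H ← E → M — H:collider[blocks]; E:fork[open] ⇒ blocked
  4. U → H ← E ← X → M — H:collider[blocks]; E:chain[open]; X:fork[blocks] ⇒ blocked
  5. U ← N → M — N:fork[blocks] ⇒ blocked
  6. U ← N → Q → M — N:fork[blocks]; Q:chain[blocks] ⇒ blocked
Since every path is blocked, d-separation holds.

Yes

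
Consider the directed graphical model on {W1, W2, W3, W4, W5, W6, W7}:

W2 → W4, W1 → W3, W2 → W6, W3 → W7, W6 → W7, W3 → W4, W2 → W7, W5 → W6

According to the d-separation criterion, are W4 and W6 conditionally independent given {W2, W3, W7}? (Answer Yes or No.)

There are 4 undirected paths between W4 and W6; checking each against the conditioning set {W2, W3, W7}:
  1. W4 ← W2 → W7 ← W6 — W2:fork[blocks]; W7:collider[open] ⇒ blocked
  2. W4 ← W2 → W6 — W2:fork[blocks] ⇒ blocked
  3. W4 ← W3 → W7 ← W2 → W6 — W3:fork[blocks]; W7:collider[open]; W2:fork[blocks] ⇒ blocked
  4. W4 ← W3 → W7 ← W6 — W3:fork[blocks]; W7:collider[open] ⇒ blocked
All paths are blocked; W4 ⊥ W6 | {W2, W3, W7} holds.

Yes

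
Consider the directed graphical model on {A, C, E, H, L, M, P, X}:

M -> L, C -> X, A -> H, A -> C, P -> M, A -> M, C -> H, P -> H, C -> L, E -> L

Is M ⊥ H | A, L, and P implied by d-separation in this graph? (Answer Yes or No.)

5 paths connect M and H; each must be blocked for d-separation to hold:
  1. M ← A → H — A:fork[blocks] ⇒ blocked
  2. M ← A → C → H — A:fork[blocks]; C:chain[open] ⇒ blocked
  3. M ← P → H — P:fork[blocks] ⇒ blocked
  4. M → L ← C ← A → H — L:collider[open]; C:chain[open]; A:fork[blocks] ⇒ blocked
  5. M → L ← C → H — L:collider[open]; C:fork[open] ⇒ active
Because an active path exists, M and H are not d-separated.

No — M and H are not d-separated given {A, L, P}.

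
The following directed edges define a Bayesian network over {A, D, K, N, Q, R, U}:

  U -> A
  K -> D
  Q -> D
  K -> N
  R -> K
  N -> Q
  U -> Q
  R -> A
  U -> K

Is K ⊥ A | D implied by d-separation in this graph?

There are 4 undirected paths between K and A; checking each against the conditioning set {D}:
  1. K ← U → A — U:fork[open] ⇒ active
  2. K ← R → A — R:fork[open] ⇒ active
  3. K → D ← Q ← U → A — D:collider[open]; Q:chain[open]; U:fork[open] ⇒ active
  4. K → N → Q ← U → A — N:chain[open]; Q:collider[open]; U:fork[open] ⇒ active
Since the path K ← U → A is active, K and A are not d-separated given {D}.

No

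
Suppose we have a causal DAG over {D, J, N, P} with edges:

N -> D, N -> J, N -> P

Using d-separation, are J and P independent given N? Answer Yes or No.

Yes — J and P are d-separated given {N}.

The only undirected path from J to P is:
Path 1: J ← N → P
  N is a fork here and N is conditioned on, so the path is blocked at N.
Every path is blocked, so J and P are d-separated given {N}.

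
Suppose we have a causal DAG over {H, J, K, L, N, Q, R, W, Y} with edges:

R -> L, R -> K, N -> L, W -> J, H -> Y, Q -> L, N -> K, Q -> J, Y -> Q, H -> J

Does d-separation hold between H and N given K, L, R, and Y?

Yes

We examine all 4 paths between H and N:
  1. H → Y → Q → L ← N — Y:chain[blocks]; Q:chain[open]; L:collider[open] ⇒ blocked
  2. H → Y → Q → L ← R → K ← N — Y:chain[blocks]; Q:chain[open]; L:collider[open]; R:fork[blocks]; K:collider[open] ⇒ blocked
  3. H → J ← Q → L ← N — J:collider[blocks]; Q:fork[open]; L:collider[open] ⇒ blocked
  4. H → J ← Q → L ← R → K ← N — J:collider[blocks]; Q:fork[open]; L:collider[open]; R:fork[blocks]; K:collider[open] ⇒ blocked
Every path is blocked, so H and N are d-separated given {K, L, R, Y}.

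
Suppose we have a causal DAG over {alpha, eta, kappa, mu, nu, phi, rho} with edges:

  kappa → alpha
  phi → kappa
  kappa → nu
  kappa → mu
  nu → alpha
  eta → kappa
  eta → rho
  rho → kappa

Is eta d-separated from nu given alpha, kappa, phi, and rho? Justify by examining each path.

Enumerating the 4 paths from eta to nu and testing each for blocking by {alpha, kappa, phi, rho}:
  1. eta → kappa → alpha ← nu — kappa:chain[blocks]; alpha:collider[open] ⇒ blocked
  2. eta → kappa → nu — kappa:chain[blocks] ⇒ blocked
  3. eta → rho → kappa → alpha ← nu — rho:chain[blocks]; kappa:chain[blocks]; alpha:collider[open] ⇒ blocked
  4. eta → rho → kappa → nu — rho:chain[blocks]; kappa:chain[blocks] ⇒ blocked
All paths are blocked; eta ⊥ nu | {alpha, kappa, phi, rho} holds.

Yes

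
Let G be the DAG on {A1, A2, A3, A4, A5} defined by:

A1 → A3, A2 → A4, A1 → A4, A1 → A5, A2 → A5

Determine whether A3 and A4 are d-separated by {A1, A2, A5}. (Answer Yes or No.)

2 paths connect A3 and A4; each must be blocked for d-separation to hold:
Path 1: A3 ← A1 → A4
  A1 is a fork here and A1 is conditioned on, so the path is blocked at A1.
Path 2: A3 ← A1 → A5 ← A2 → A4
  A1 is a fork here and A1 is conditioned on, so the path is blocked at A1.
Since every path is blocked, d-separation holds.

Yes — A3 and A4 are d-separated given {A1, A2, A5}.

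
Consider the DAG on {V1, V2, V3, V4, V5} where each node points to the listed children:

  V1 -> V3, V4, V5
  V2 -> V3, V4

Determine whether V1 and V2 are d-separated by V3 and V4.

We examine all 2 paths between V1 and V2:
  1. V1 → V4 ← V2 — V4:collider[open] ⇒ active
  2. V1 → V3 ← V2 — V3:collider[open] ⇒ active
Since the path V1 → V4 ← V2 is active, V1 and V2 are not d-separated given {V3, V4}.

No — V1 and V2 are not d-separated given {V3, V4}.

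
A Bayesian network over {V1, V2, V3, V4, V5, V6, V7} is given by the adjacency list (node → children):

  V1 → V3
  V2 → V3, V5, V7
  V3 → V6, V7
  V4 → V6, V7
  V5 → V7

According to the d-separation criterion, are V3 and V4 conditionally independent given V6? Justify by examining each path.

No

We examine all 4 paths between V3 and V4:
Path 1: V3 ← V2 → V5 → V7 ← V4
  V7 is a collider here and neither V7 nor any of its descendants is conditioned on, so the collider stays closed — the path is blocked at V7.
Path 2: V3 ← V2 → V7 ← V4
  V7 is a collider here and neither V7 nor any of its descendants is conditioned on, so the collider stays closed — the path is blocked at V7.
Path 3: V3 → V7 ← V4
  V7 is a collider here and neither V7 nor any of its descendants is conditioned on, so the collider stays closed — the path is blocked at V7.
Path 4: V3 → V6 ← V4
  V6 is a collider and V6 is conditioned on, which opens it — no node blocks this path, so it is active.
Since the path V3 → V6 ← V4 is active, V3 and V4 are not d-separated given {V6}.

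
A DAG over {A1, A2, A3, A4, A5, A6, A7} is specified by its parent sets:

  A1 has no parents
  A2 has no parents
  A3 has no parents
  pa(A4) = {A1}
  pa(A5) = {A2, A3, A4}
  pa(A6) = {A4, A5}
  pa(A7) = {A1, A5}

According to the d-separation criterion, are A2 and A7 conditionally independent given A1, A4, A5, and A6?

3 paths connect A2 and A7; each must be blocked for d-separation to hold:
Path 1: A2 → A5 → A6 ← A4 ← A1 → A7
  A5 is a chain here and A5 is conditioned on, so the path is blocked at A5.
Path 2: A2 → A5 → A7
  A5 is a chain here and A5 is conditioned on, so the path is blocked at A5.
Path 3: A2 → A5 ← A4 ← A1 → A7
  A4 is a chain here and A4 is conditioned on, so the path is blocked at A4.
All paths are blocked; A2 ⊥ A7 | {A1, A4, A5, A6} holds.

Yes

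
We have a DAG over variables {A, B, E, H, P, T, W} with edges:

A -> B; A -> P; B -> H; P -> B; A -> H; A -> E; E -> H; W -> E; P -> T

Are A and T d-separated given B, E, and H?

No

Enumerating the 4 paths from A to T and testing each for blocking by {B, E, H}:
Path 1: A → B ← P → T
  B is a collider and B is conditioned on, which opens it; P is a fork and P is not conditioned on — no node blocks this path, so it is active.
Path 2: A → H ← B ← P → T
  B is a chain here and B is conditioned on, so the path is blocked at B.
Path 3: A → E → H ← B ← P → T
  E is a chain here and E is conditioned on, so the path is blocked at E.
Path 4: A → P → T
  P is a chain and P is not conditioned on — no node blocks this path, so it is active.
Since the path A → B ← P → T is active, A and T are not d-separated given {B, E, H}.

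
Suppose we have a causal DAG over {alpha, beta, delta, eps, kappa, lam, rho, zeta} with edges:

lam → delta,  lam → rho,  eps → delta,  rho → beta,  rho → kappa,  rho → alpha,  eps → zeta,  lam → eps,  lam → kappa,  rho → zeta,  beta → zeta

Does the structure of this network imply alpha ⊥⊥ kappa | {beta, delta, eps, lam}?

6 paths connect alpha and kappa; each must be blocked for d-separation to hold:
Path 1: alpha ← rho ← lam → kappa
  lam is a fork here and lam is conditioned on, so the path is blocked at lam.
Path 2: alpha ← rho → kappa
  rho is a fork and rho is not conditioned on — no node blocks this path, so it is active.
Path 3: alpha ← rho → beta → zeta ← eps ← lam → kappa
  beta is a chain here and beta is conditioned on, so the path is blocked at beta.
Path 4: alpha ← rho → beta → zeta ← eps → delta ← lam → kappa
  beta is a chain here and beta is conditioned on, so the path is blocked at beta.
Path 5: alpha ← rho → zeta ← eps ← lam → kappa
  zeta is a collider here and neither zeta nor any of its descendants is conditioned on, so the collider stays closed — the path is blocked at zeta.
Path 6: alpha ← rho → zeta ← eps → delta ← lam → kappa
  zeta is a collider here and neither zeta nor any of its descendants is conditioned on, so the collider stays closed — the path is blocked at zeta.
At least one path is unblocked, so d-separation fails.

No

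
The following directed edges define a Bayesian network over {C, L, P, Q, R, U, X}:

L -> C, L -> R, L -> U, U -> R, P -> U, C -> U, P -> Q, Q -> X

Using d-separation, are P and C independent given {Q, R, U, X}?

3 paths connect P and C; each must be blocked for d-separation to hold:
  1. P → U → R ← L → C — U:chain[blocks]; R:collider[open]; L:fork[open] ⇒ blocked
  2. P → U ← L → C — U:collider[open]; L:fork[open] ⇒ active
  3. P → U ← C — U:collider[open] ⇒ active
Because an active path exists, P and C are not d-separated.

No — P and C are not d-separated given {Q, R, U, X}.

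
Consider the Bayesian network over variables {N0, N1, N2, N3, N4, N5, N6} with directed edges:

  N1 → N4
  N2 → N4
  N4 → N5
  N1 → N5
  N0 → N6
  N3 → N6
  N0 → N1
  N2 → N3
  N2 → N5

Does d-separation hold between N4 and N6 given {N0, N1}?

No

We examine all 6 paths between N4 and N6:
Path 1: N4 → N5 ← N1 ← N0 → N6
  N5 is a collider here and neither N5 nor any of its descendants is conditioned on, so the collider stays closed — the path is blocked at N5.
Path 2: N4 → N5 ← N2 → N3 → N6
  N5 is a collider here and neither N5 nor any of its descendants is conditioned on, so the collider stays closed — the path is blocked at N5.
Path 3: N4 ← N1 → N5 ← N2 → N3 → N6
  N1 is a fork here and N1 is conditioned on, so the path is blocked at N1.
Path 4: N4 ← N1 ← N0 → N6
  N1 is a chain here and N1 is conditioned on, so the path is blocked at N1.
Path 5: N4 ← N2 → N3 → N6
  N2 is a fork and N2 is not conditioned on; N3 is a chain and N3 is not conditioned on — no node blocks this path, so it is active.
Path 6: N4 ← N2 → N5 ← N1 ← N0 → N6
  N5 is a collider here and neither N5 nor any of its descendants is conditioned on, so the collider stays closed — the path is blocked at N5.
At least one path is unblocked, so d-separation fails.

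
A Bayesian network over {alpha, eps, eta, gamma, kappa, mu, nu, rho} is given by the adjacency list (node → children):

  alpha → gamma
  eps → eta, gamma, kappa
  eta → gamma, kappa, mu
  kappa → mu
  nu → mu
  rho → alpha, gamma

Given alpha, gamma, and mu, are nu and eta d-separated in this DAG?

No

4 paths connect nu and eta; each must be blocked for d-separation to hold:
Path 1: nu → mu ← eta
  mu is a collider and mu is conditioned on, which opens it — no node blocks this path, so it is active.
Path 2: nu → mu ← kappa ← eta
  mu is a collider and mu is conditioned on, which opens it; kappa is a chain and kappa is not conditioned on — no node blocks this path, so it is active.
Path 3: nu → mu ← kappa ← eps → eta
  mu is a collider and mu is conditioned on, which opens it; kappa is a chain and kappa is not conditioned on; eps is a fork and eps is not conditioned on — no node blocks this path, so it is active.
Path 4: nu → mu ← kappa ← eps → gamma ← eta
  mu is a collider and mu is conditioned on, which opens it; kappa is a chain and kappa is not conditioned on; eps is a fork and eps is not conditioned on; gamma is a collider and gamma is conditioned on, which opens it — no node blocks this path, so it is active.
Because an active path exists, nu and eta are not d-separated.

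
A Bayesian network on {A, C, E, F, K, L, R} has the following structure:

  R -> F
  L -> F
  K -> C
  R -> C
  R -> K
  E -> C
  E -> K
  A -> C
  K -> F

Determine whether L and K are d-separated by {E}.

Yes

4 paths connect L and K; each must be blocked for d-separation to hold:
  1. L → F ← R → C ← E → K — F:collider[blocks]; R:fork[open]; C:collider[blocks]; E:fork[blocks] ⇒ blocked
  2. L → F ← R → C ← K — F:collider[blocks]; R:fork[open]; C:collider[blocks] ⇒ blocked
  3. L → F ← R → K — F:collider[blocks]; R:fork[open] ⇒ blocked
  4. L → F ← K — F:collider[blocks] ⇒ blocked
Every path is blocked, so L and K are d-separated given {E}.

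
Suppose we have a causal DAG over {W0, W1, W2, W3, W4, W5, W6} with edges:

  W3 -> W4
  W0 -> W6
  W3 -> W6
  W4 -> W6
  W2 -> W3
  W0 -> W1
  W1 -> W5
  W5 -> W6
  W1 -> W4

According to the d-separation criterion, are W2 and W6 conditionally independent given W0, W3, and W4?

Yes

4 paths connect W2 and W6; each must be blocked for d-separation to hold:
Path 1: W2 → W3 → W4 ← W1 ← W0 → W6
  W3 is a chain here and W3 is conditioned on, so the path is blocked at W3.
Path 2: W2 → W3 → W4 ← W1 → W5 → W6
  W3 is a chain here and W3 is conditioned on, so the path is blocked at W3.
Path 3: W2 → W3 → W4 → W6
  W3 is a chain here and W3 is conditioned on, so the path is blocked at W3.
Path 4: W2 → W3 → W6
  W3 is a chain here and W3 is conditioned on, so the path is blocked at W3.
Since every path is blocked, d-separation holds.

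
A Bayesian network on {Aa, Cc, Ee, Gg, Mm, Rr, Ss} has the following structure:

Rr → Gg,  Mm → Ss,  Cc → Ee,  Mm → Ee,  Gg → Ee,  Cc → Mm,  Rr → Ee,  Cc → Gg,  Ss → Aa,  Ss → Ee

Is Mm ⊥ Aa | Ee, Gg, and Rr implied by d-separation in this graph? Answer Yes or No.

No — Mm and Aa are not d-separated given {Ee, Gg, Rr}.

5 paths connect Mm and Aa; each must be blocked for d-separation to hold:
Path 1: Mm → Ss → Aa
  Ss is a chain and Ss is not conditioned on — no node blocks this path, so it is active.
Path 2: Mm → Ee ← Ss → Aa
  Ee is a collider and Ee is conditioned on, which opens it; Ss is a fork and Ss is not conditioned on — no node blocks this path, so it is active.
Path 3: Mm ← Cc → Ee ← Ss → Aa
  Cc is a fork and Cc is not conditioned on; Ee is a collider and Ee is conditioned on, which opens it; Ss is a fork and Ss is not conditioned on — no node blocks this path, so it is active.
Path 4: Mm ← Cc → Gg ← Rr → Ee ← Ss → Aa
  Rr is a fork here and Rr is conditioned on, so the path is blocked at Rr.
Path 5: Mm ← Cc → Gg → Ee ← Ss → Aa
  Gg is a chain here and Gg is conditioned on, so the path is blocked at Gg.
Since the path Mm → Ss → Aa is active, Mm and Aa are not d-separated given {Ee, Gg, Rr}.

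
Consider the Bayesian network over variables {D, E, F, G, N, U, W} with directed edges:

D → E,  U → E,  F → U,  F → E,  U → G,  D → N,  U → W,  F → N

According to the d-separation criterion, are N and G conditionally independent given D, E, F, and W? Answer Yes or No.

Yes

We examine all 4 paths between N and G:
  1. N ← D → E ← F → U → G — D:fork[blocks]; E:collider[open]; F:fork[blocks]; U:chain[open] ⇒ blocked
  2. N ← D → E ← U → G — D:fork[blocks]; E:collider[open]; U:fork[open] ⇒ blocked
  3. N ← F → U → G — F:fork[blocks]; U:chain[open] ⇒ blocked
  4. N ← F → E ← U → G — F:fork[blocks]; E:collider[open]; U:fork[open] ⇒ blocked
All paths are blocked; N ⊥ G | {D, E, F, W} holds.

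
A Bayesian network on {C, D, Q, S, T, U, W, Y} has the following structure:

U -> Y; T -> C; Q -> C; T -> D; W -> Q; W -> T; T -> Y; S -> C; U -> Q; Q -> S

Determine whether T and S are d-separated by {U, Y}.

No

We examine all 6 paths between T and S:
Path 1: T ← W → Q → S
  W is a fork and W is not conditioned on; Q is a chain and Q is not conditioned on — no node blocks this path, so it is active.
Path 2: T ← W → Q → C ← S
  C is a collider here and neither C nor any of its descendants is conditioned on, so the collider stays closed — the path is blocked at C.
Path 3: T → C ← S
  C is a collider here and neither C nor any of its descendants is conditioned on, so the collider stays closed — the path is blocked at C.
Path 4: T → C ← Q → S
  C is a collider here and neither C nor any of its descendants is conditioned on, so the collider stays closed — the path is blocked at C.
Path 5: T → Y ← U → Q → S
  U is a fork here and U is conditioned on, so the path is blocked at U.
Path 6: T → Y ← U → Q → C ← S
  U is a fork here and U is conditioned on, so the path is blocked at U.
At least one path is unblocked, so d-separation fails.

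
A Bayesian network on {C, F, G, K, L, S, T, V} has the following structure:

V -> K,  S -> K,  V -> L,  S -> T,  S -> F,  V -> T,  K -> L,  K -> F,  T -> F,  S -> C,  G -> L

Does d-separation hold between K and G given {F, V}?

There are 6 undirected paths between K and G; checking each against the conditioning set {F, V}:
  1. K → F ← T ← V → L ← G — F:collider[open]; T:chain[open]; V:fork[blocks]; L:collider[blocks] ⇒ blocked
  2. K → F ← S → T ← V → L ← G — F:collider[open]; S:fork[open]; T:collider[open]; V:fork[blocks]; L:collider[blocks] ⇒ blocked
  3. K → L ← G — L:collider[blocks] ⇒ blocked
  4. K ← V → L ← G — V:fork[blocks]; L:collider[blocks] ⇒ blocked
  5. K ← S → F ← T ← V → L ← G — S:fork[open]; F:collider[open]; T:chain[open]; V:fork[blocks]; L:collider[blocks] ⇒ blocked
  6. K ← S → T ← V → L ← G — S:fork[open]; T:collider[open]; V:fork[blocks]; L:collider[blocks] ⇒ blocked
Since every path is blocked, d-separation holds.

Yes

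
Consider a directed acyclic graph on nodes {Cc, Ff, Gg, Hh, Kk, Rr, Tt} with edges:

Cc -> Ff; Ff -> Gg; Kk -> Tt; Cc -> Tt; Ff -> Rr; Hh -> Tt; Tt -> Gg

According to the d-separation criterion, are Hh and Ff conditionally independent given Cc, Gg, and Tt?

Yes — Hh and Ff are d-separated given {Cc, Gg, Tt}.

We examine all 2 paths between Hh and Ff:
Path 1: Hh → Tt ← Cc → Ff
  Cc is a fork here and Cc is conditioned on, so the path is blocked at Cc.
Path 2: Hh → Tt → Gg ← Ff
  Tt is a chain here and Tt is conditioned on, so the path is blocked at Tt.
All paths are blocked; Hh ⊥ Ff | {Cc, Gg, Tt} holds.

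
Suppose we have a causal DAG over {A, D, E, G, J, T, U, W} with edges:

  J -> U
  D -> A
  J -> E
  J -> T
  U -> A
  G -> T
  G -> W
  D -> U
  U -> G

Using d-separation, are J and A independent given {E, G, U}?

4 paths connect J and A; each must be blocked for d-separation to hold:
Path 1: J → U ← D → A
  U is a collider and U is conditioned on, which opens it; D is a fork and D is not conditioned on — no node blocks this path, so it is active.
Path 2: J → U → A
  U is a chain here and U is conditioned on, so the path is blocked at U.
Path 3: J → T ← G ← U ← D → A
  T is a collider here and neither T nor any of its descendants is conditioned on, so the collider stays closed — the path is blocked at T.
Path 4: J → T ← G ← U → A
  T is a collider here and neither T nor any of its descendants is conditioned on, so the collider stays closed — the path is blocked at T.
Since the path J → U ← D → A is active, J and A are not d-separated given {E, G, U}.

No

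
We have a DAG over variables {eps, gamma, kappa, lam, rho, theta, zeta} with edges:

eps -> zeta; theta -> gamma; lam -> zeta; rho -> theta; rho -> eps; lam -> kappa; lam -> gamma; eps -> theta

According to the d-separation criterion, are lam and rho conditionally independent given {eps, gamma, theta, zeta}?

Yes

4 paths connect lam and rho; each must be blocked for d-separation to hold:
Path 1: lam → gamma ← theta ← eps ← rho
  theta is a chain here and theta is conditioned on, so the path is blocked at theta.
Path 2: lam → gamma ← theta ← rho
  theta is a chain here and theta is conditioned on, so the path is blocked at theta.
Path 3: lam → zeta ← eps → theta ← rho
  eps is a fork here and eps is conditioned on, so the path is blocked at eps.
Path 4: lam → zeta ← eps ← rho
  eps is a chain here and eps is conditioned on, so the path is blocked at eps.
Since every path is blocked, d-separation holds.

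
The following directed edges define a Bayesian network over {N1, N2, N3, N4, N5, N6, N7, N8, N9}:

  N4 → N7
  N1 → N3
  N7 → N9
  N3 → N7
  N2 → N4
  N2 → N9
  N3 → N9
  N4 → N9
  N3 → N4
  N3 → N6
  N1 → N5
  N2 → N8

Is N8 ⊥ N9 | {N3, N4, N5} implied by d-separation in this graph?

There are 6 undirected paths between N8 and N9; checking each against the conditioning set {N3, N4, N5}:
Path 1: N8 ← N2 → N9
  N2 is a fork and N2 is not conditioned on — no node blocks this path, so it is active.
Path 2: N8 ← N2 → N4 → N9
  N4 is a chain here and N4 is conditioned on, so the path is blocked at N4.
Path 3: N8 ← N2 → N4 → N7 → N9
  N4 is a chain here and N4 is conditioned on, so the path is blocked at N4.
Path 4: N8 ← N2 → N4 → N7 ← N3 → N9
  N4 is a chain here and N4 is conditioned on, so the path is blocked at N4.
Path 5: N8 ← N2 → N4 ← N3 → N9
  N3 is a fork here and N3 is conditioned on, so the path is blocked at N3.
Path 6: N8 ← N2 → N4 ← N3 → N7 → N9
  N3 is a fork here and N3 is conditioned on, so the path is blocked at N3.
Because an active path exists, N8 and N9 are not d-separated.

No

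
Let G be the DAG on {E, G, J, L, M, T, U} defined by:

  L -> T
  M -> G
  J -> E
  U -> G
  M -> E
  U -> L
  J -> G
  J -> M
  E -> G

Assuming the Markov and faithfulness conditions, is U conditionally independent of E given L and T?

We examine all 5 paths between U and E:
Path 1: U → G ← J → M → E
  G is a collider here and neither G nor any of its descendants is conditioned on, so the collider stays closed — the path is blocked at G.
Path 2: U → G ← J → E
  G is a collider here and neither G nor any of its descendants is conditioned on, so the collider stays closed — the path is blocked at G.
Path 3: U → G ← M ← J → E
  G is a collider here and neither G nor any of its descendants is conditioned on, so the collider stays closed — the path is blocked at G.
Path 4: U → G ← M → E
  G is a collider here and neither G nor any of its descendants is conditioned on, so the collider stays closed — the path is blocked at G.
Path 5: U → G ← E
  G is a collider here and neither G nor any of its descendants is conditioned on, so the collider stays closed — the path is blocked at G.
Since every path is blocked, d-separation holds.

Yes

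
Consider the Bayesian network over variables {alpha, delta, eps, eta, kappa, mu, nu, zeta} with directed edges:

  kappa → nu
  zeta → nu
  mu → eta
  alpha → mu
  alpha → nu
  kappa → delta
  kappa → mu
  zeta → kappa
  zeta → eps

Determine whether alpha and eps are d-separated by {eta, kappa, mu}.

4 paths connect alpha and eps; each must be blocked for d-separation to hold:
Path 1: alpha → nu ← kappa ← zeta → eps
  nu is a collider here and neither nu nor any of its descendants is conditioned on, so the collider stays closed — the path is blocked at nu.
Path 2: alpha → nu ← zeta → eps
  nu is a collider here and neither nu nor any of its descendants is conditioned on, so the collider stays closed — the path is blocked at nu.
Path 3: alpha → mu ← kappa → nu ← zeta → eps
  kappa is a fork here and kappa is conditioned on, so the path is blocked at kappa.
Path 4: alpha → mu ← kappa ← zeta → eps
  kappa is a chain here and kappa is conditioned on, so the path is blocked at kappa.
All paths are blocked; alpha ⊥ eps | {eta, kappa, mu} holds.

Yes — alpha and eps are d-separated given {eta, kappa, mu}.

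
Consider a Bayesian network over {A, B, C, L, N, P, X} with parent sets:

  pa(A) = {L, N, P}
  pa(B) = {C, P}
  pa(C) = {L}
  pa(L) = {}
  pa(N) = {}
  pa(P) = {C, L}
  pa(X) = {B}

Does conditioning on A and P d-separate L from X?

There are 6 undirected paths between L and X; checking each against the conditioning set {A, P}:
Path 1: L → A ← P ← C → B → X
  P is a chain here and P is conditioned on, so the path is blocked at P.
Path 2: L → A ← P → B → X
  P is a fork here and P is conditioned on, so the path is blocked at P.
Path 3: L → C → P → B → X
  P is a chain here and P is conditioned on, so the path is blocked at P.
Path 4: L → C → B → X
  C is a chain and C is not conditioned on; B is a chain and B is not conditioned on — no node blocks this path, so it is active.
Path 5: L → P ← C → B → X
  P is a collider and P is conditioned on, which opens it; C is a fork and C is not conditioned on; B is a chain and B is not conditioned on — no node blocks this path, so it is active.
Path 6: L → P → B → X
  P is a chain here and P is conditioned on, so the path is blocked at P.
Since the path L → C → B → X is active, L and X are not d-separated given {A, P}.

No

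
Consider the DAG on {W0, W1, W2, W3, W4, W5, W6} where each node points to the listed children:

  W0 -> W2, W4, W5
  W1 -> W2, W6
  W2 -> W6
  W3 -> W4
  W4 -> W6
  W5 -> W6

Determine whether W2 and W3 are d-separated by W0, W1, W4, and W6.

Enumerating the 6 paths from W2 to W3 and testing each for blocking by {W0, W1, W4, W6}:
  1. W2 ← W0 → W5 → W6 ← W4 ← W3 — W0:fork[blocks]; W5:chain[open]; W6:collider[open]; W4:chain[blocks] ⇒ blocked
  2. W2 ← W0 → W4 ← W3 — W0:fork[blocks]; W4:collider[open] ⇒ blocked
  3. W2 → W6 ← W5 ← W0 → W4 ← W3 — W6:collider[open]; W5:chain[open]; W0:fork[blocks]; W4:collider[open] ⇒ blocked
  4. W2 → W6 ← W4 ← W3 — W6:collider[open]; W4:chain[blocks] ⇒ blocked
  5. W2 ← W1 → W6 ← W5 ← W0 → W4 ← W3 — W1:fork[blocks]; W6:collider[open]; W5:chain[open]; W0:fork[blocks]; W4:collider[open] ⇒ blocked
  6. W2 ← W1 → W6 ← W4 ← W3 — W1:fork[blocks]; W6:collider[open]; W4:chain[blocks] ⇒ blocked
Since every path is blocked, d-separation holds.

Yes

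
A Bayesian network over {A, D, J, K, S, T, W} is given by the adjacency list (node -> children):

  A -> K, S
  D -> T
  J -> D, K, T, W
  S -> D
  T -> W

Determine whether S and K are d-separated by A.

We examine all 4 paths between S and K:
Path 1: S ← A → K
  A is a fork here and A is conditioned on, so the path is blocked at A.
Path 2: S → D → T → W ← J → K
  W is a collider here and neither W nor any of its descendants is conditioned on, so the collider stays closed — the path is blocked at W.
Path 3: S → D → T ← J → K
  T is a collider here and neither T nor any of its descendants is conditioned on, so the collider stays closed — the path is blocked at T.
Path 4: S → D ← J → K
  D is a collider here and neither D nor any of its descendants is conditioned on, so the collider stays closed — the path is blocked at D.
All paths are blocked; S ⊥ K | {A} holds.

Yes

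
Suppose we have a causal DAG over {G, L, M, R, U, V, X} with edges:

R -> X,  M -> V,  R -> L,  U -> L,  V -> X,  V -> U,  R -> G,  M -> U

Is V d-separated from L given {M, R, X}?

There are 3 undirected paths between V and L; checking each against the conditioning set {M, R, X}:
Path 1: V → X ← R → L
  R is a fork here and R is conditioned on, so the path is blocked at R.
Path 2: V → U → L
  U is a chain and U is not conditioned on — no node blocks this path, so it is active.
Path 3: V ← M → U → L
  M is a fork here and M is conditioned on, so the path is blocked at M.
Because an active path exists, V and L are not d-separated.

No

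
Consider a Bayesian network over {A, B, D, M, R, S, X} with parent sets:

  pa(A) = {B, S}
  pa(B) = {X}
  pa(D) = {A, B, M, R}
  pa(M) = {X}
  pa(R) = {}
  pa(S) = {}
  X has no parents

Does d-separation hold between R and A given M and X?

Yes — R and A are d-separated given {M, X}.

There are 3 undirected paths between R and A; checking each against the conditioning set {M, X}:
Path 1: R → D ← B → A
  D is a collider here and neither D nor any of its descendants is conditioned on, so the collider stays closed — the path is blocked at D.
Path 2: R → D ← A
  D is a collider here and neither D nor any of its descendants is conditioned on, so the collider stays closed — the path is blocked at D.
Path 3: R → D ← M ← X → B → A
  D is a collider here and neither D nor any of its descendants is conditioned on, so the collider stays closed — the path is blocked at D.
Since every path is blocked, d-separation holds.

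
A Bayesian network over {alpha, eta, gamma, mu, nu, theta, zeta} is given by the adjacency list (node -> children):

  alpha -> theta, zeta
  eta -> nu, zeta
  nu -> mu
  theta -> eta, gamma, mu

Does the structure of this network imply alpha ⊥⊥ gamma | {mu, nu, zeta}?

No — alpha and gamma are not d-separated given {mu, nu, zeta}.

We examine all 3 paths between alpha and gamma:
  1. alpha → zeta ← eta ← theta → gamma — zeta:collider[open]; eta:chain[open]; theta:fork[open] ⇒ active
  2. alpha → zeta ← eta → nu → mu ← theta → gamma — zeta:collider[open]; eta:fork[open]; nu:chain[blocks]; mu:collider[open]; theta:fork[open] ⇒ blocked
  3. alpha → theta → gamma — theta:chain[open] ⇒ active
Since the path alpha → zeta ← eta ← theta → gamma is active, alpha and gamma are not d-separated given {mu, nu, zeta}.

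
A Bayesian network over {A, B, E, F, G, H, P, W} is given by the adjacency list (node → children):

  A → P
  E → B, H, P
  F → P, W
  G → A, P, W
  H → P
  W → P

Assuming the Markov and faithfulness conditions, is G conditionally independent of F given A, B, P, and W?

6 paths connect G and F; each must be blocked for d-separation to hold:
Path 1: G → P ← F
  P is a collider and P is conditioned on, which opens it — no node blocks this path, so it is active.
Path 2: G → P ← W ← F
  W is a chain here and W is conditioned on, so the path is blocked at W.
Path 3: G → W → P ← F
  W is a chain here and W is conditioned on, so the path is blocked at W.
Path 4: G → W ← F
  W is a collider and W is conditioned on, which opens it — no node blocks this path, so it is active.
Path 5: G → A → P ← F
  A is a chain here and A is conditioned on, so the path is blocked at A.
Path 6: G → A → P ← W ← F
  A is a chain here and A is conditioned on, so the path is blocked at A.
Because an active path exists, G and F are not d-separated.

No — G and F are not d-separated given {A, B, P, W}.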